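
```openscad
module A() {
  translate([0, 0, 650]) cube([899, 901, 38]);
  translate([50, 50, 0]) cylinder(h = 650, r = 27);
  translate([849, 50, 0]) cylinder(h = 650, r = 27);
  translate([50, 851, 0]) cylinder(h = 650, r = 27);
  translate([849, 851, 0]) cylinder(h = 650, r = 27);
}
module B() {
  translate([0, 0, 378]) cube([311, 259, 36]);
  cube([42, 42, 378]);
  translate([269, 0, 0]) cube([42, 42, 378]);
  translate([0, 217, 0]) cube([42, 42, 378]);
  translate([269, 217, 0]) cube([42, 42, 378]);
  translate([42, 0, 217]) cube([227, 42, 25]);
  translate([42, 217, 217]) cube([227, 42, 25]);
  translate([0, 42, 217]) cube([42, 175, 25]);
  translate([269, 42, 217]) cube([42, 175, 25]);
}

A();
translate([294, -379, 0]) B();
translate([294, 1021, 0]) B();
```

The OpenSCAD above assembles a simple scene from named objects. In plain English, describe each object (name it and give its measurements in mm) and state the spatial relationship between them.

A is a table with a 899×901 mm rectangular top, 38 mm thick, top surface at z = 688 mm, supported by four round legs of 54 mm diameter, each leg's bounding box inset 23 mm from the nearest pair of top edges, running from the floor.

B is a simple wooden stool: a rectangular seat 311 mm (x) by 259 mm (y), 36 mm thick, top face at z = 414 mm, on four square legs, each 42×42 mm in cross-section. The legs rest on z = 0, each flush with a corner of the seat. Four stretchers, 42 mm wide and 25 mm tall, connect adjacent legs with their undersides at z = 217 mm, each running between the inner faces of the legs it joins and aligned with the legs' outer faces on the other axis.

Two stools sit around the table at the −y, +y sides.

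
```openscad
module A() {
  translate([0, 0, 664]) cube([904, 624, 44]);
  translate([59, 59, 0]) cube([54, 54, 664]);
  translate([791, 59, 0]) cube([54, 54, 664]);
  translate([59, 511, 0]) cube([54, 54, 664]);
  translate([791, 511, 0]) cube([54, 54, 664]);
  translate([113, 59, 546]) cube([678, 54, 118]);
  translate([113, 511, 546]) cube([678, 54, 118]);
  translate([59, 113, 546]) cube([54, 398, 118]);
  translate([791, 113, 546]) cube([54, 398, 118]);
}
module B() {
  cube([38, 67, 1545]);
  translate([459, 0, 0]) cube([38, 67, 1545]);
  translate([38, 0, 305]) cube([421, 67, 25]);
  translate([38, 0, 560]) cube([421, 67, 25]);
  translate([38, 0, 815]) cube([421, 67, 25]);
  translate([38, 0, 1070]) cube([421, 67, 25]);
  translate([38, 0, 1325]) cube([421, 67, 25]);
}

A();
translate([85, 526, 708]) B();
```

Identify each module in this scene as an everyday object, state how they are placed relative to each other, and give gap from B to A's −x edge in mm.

The ladder's min-x is at 85; the table's min-x is 0; gap = 85 mm.

A is a table. B is a ladder. The ladder is on top of the table. The gap from the ladder to the table's −x edge is 85 mm.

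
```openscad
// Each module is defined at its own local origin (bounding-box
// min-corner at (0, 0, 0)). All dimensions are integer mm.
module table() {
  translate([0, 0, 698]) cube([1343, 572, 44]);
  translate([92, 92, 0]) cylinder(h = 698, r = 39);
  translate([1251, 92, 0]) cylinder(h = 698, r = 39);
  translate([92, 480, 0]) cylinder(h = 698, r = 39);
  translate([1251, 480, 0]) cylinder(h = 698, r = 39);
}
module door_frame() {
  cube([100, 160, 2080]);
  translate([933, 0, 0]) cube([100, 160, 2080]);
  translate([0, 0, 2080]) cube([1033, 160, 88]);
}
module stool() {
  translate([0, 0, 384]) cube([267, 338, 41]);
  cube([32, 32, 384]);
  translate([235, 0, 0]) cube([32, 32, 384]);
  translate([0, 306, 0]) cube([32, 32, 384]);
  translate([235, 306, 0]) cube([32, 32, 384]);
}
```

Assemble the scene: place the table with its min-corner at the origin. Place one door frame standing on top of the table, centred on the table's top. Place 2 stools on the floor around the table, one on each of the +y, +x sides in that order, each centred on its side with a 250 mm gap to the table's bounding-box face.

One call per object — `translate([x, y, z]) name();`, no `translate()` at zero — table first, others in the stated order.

table();
translate([155, 206, 742]) door_frame();
translate([538, 822, 0]) stool();
translate([1593, 117, 0]) stool();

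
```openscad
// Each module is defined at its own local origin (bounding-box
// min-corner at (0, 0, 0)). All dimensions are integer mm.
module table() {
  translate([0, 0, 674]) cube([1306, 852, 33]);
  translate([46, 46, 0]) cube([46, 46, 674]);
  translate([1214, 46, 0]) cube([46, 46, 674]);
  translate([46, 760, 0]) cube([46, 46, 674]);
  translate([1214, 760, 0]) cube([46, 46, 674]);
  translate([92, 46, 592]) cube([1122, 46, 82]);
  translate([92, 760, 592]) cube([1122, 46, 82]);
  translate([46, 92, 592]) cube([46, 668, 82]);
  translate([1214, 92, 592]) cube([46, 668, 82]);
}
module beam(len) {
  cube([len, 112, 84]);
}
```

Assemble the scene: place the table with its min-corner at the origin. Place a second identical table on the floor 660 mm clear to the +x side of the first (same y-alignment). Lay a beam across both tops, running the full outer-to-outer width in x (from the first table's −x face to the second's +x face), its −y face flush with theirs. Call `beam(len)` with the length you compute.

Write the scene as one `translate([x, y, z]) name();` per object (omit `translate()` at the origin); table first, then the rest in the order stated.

table();
translate([1966, 0, 0]) table();
translate([0, 0, 707]) beam(3272);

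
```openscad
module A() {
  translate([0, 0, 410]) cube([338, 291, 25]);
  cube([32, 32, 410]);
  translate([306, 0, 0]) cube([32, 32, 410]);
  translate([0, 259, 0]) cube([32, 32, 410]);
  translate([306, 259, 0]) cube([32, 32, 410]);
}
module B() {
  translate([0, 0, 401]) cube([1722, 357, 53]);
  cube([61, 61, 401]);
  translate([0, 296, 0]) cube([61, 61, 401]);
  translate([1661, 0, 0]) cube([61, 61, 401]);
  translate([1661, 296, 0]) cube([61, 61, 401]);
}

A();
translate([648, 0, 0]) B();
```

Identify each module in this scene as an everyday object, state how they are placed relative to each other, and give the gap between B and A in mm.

The bench's nearest face is 310 mm from the stool's +x face.

A is a stool. B is a bench. The bench is on the floor beside the stool on its +x side. The gap between the bench and the stool is 310 mm.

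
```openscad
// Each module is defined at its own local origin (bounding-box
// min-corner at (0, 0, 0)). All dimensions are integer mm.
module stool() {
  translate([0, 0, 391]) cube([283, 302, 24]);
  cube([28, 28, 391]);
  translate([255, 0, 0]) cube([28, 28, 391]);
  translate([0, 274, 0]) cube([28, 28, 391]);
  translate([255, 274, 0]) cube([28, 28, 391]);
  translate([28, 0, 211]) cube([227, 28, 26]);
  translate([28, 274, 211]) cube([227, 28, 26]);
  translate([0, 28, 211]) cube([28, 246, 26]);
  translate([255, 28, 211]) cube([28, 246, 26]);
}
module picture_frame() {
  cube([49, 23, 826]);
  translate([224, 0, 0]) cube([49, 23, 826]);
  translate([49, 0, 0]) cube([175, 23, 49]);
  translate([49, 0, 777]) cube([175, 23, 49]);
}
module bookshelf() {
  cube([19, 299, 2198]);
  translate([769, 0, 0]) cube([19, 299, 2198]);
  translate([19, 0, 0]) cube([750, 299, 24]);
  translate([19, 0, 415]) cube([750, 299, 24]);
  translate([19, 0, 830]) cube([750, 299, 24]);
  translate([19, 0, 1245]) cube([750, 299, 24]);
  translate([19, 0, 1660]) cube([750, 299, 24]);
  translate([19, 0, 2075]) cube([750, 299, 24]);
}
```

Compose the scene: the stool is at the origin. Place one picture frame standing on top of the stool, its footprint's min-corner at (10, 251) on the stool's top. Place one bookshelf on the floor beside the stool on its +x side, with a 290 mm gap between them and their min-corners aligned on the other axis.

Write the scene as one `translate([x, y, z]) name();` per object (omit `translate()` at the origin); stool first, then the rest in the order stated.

stool();
translate([10, 251, 415]) picture_frame();
translate([573, 0, 0]) bookshelf();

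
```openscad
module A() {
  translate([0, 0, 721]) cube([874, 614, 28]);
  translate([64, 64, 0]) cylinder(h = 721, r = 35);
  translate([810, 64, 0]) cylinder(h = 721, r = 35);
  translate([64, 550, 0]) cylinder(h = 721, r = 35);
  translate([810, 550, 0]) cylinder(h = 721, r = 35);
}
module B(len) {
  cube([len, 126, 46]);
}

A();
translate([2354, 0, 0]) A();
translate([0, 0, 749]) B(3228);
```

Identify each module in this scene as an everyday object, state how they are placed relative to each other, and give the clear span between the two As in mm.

A is a table. B is a beam. A beam spans the tops of two tables. The clear span between the two tables is 1480 mm.

Second table starts at x = 2354; first ends at x = 874; clear span = 2354 − 874 = 1480 mm.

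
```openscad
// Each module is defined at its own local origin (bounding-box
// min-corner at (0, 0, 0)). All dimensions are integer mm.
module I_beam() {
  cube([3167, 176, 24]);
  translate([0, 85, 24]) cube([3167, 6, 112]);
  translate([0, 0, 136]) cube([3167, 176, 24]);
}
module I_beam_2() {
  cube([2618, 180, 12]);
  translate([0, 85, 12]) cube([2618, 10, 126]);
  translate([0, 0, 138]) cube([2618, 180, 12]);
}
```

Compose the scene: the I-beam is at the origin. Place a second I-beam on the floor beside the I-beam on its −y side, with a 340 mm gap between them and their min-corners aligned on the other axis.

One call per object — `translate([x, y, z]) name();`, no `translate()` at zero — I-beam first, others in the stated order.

I_beam();
translate([0, -520, 0]) I_beam_2();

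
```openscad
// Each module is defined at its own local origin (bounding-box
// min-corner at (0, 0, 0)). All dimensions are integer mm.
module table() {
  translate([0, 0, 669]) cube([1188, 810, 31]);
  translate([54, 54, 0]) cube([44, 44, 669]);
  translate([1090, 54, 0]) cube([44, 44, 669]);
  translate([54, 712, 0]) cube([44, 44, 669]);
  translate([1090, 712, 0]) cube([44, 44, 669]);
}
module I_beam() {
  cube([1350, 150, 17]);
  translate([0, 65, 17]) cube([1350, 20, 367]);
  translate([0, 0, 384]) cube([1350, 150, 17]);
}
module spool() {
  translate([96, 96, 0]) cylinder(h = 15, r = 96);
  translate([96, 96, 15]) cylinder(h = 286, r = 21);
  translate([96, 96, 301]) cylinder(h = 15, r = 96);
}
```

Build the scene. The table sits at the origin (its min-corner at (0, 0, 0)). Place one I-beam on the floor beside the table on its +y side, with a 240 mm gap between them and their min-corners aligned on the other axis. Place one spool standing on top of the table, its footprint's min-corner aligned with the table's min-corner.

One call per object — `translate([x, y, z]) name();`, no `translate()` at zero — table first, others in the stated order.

table();
translate([0, 1050, 0]) I_beam();
translate([0, 0, 700]) spool();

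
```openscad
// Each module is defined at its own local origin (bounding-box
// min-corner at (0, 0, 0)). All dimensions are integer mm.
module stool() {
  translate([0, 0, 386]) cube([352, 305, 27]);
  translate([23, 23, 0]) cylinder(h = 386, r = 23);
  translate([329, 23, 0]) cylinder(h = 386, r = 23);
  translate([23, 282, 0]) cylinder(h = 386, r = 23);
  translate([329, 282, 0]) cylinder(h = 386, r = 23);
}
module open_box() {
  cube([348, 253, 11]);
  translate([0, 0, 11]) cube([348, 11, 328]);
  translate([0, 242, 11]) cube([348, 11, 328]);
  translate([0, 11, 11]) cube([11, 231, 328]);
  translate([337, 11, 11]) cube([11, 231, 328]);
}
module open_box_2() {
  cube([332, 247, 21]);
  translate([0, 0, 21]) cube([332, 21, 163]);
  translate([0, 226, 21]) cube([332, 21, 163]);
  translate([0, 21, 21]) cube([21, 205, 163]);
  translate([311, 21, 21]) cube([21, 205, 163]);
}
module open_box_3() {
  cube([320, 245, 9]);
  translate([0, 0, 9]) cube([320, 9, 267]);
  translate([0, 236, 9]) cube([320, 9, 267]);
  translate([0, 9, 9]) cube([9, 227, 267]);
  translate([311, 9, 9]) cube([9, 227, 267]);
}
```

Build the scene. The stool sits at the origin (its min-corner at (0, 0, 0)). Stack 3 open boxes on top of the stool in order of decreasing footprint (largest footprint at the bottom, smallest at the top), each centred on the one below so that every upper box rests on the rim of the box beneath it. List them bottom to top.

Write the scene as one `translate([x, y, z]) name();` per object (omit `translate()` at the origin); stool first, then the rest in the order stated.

stool();
translate([2, 26, 413]) open_box();
translate([10, 29, 752]) open_box_2();
translate([16, 30, 936]) open_box_3();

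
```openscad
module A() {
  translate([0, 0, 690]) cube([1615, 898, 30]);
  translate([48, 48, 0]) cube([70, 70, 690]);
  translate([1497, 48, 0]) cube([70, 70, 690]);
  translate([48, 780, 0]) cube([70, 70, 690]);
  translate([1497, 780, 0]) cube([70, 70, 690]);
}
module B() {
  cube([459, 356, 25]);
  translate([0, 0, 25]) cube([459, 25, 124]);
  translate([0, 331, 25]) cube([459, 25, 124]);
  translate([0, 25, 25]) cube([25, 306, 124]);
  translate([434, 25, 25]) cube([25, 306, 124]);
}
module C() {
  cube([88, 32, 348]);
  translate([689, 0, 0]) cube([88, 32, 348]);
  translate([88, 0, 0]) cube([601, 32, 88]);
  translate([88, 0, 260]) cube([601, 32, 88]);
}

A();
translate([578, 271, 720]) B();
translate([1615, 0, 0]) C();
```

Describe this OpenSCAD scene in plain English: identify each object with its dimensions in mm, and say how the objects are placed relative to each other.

A is a table: top 1615 mm (x) × 898 mm (y), 30 mm thick, upper face at z = 720 mm, on four 70×70 mm square legs, each inset 48 mm from the nearest pair of top edges, running from z = 0 to the bottom of the top.

B is an open storage box with external size 459×356×149 mm and wall thickness 25 mm (the base is also 25 mm thick). The base covers the whole footprint; the four walls stand on the base, with the y-facing walls full-width and the x-facing walls fitting between their inner faces.

C is a picture frame with a 601×172 mm rectangular opening (x by z) and a uniform 88 mm border on every side. Frame depth is 32 mm along y. It is built from two vertical stiles running the full outside height and two horizontal rails spanning the gap between the stiles.

The open box is on top of the table, centred. The picture frame is against the table's +x side, with their −y faces flush.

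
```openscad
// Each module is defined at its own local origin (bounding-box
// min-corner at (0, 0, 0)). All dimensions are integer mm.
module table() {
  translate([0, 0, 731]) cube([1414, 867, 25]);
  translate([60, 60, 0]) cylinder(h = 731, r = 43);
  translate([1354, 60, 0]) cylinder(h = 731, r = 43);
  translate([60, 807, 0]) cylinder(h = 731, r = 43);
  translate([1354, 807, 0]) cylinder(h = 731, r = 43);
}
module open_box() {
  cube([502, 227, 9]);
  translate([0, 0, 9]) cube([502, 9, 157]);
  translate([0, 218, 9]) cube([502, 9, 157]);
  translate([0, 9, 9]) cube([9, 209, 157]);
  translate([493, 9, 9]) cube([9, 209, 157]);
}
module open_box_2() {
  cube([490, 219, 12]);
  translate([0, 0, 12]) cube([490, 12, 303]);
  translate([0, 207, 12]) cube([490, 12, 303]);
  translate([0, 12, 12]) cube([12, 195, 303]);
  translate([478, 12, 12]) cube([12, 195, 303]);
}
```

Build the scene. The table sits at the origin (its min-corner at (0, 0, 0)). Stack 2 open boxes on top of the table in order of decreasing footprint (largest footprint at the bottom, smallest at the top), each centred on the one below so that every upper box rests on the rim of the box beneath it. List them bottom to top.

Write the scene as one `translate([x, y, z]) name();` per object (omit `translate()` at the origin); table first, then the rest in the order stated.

table();
translate([456, 320, 756]) open_box();
translate([462, 324, 922]) open_box_2();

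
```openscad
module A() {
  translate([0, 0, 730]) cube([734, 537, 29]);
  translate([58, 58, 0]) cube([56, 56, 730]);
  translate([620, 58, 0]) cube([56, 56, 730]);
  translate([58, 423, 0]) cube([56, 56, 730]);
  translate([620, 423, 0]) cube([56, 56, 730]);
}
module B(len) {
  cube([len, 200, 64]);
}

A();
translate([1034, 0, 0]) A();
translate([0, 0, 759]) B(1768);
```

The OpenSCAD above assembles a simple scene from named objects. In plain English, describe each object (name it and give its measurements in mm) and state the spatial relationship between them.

A is a rectangular dining table. The top is 734×537×29 mm with its upper surface at z = 759 mm. It stands on four 56×56 mm square legs, each inset 58 mm from the nearest pair of top edges, running from the floor to the underside of the top.

B is a rectangular beam 1768 mm long (x), 200 mm deep (y), 64 mm thick (z).

The beam spans the tops of two tables placed 300 mm apart, resting at z = 759 mm.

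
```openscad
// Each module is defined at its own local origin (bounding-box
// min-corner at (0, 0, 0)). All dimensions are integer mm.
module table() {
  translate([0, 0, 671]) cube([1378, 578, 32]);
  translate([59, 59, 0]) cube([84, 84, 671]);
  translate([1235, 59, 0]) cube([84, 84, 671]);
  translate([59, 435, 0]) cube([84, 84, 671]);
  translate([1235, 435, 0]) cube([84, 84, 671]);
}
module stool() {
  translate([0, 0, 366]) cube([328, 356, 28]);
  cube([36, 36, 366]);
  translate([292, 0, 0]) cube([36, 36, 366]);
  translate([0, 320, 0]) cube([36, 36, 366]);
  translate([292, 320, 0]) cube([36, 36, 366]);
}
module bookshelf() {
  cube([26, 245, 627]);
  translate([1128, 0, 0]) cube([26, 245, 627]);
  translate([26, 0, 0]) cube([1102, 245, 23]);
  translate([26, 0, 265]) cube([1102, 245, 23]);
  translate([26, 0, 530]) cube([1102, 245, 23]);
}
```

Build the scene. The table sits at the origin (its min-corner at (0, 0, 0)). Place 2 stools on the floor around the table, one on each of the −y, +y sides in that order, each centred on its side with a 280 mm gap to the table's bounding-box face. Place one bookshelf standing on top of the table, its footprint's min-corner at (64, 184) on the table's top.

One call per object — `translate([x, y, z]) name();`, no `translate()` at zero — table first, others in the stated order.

table();
translate([525, -636, 0]) stool();
translate([525, 858, 0]) stool();
translate([64, 184, 703]) bookshelf();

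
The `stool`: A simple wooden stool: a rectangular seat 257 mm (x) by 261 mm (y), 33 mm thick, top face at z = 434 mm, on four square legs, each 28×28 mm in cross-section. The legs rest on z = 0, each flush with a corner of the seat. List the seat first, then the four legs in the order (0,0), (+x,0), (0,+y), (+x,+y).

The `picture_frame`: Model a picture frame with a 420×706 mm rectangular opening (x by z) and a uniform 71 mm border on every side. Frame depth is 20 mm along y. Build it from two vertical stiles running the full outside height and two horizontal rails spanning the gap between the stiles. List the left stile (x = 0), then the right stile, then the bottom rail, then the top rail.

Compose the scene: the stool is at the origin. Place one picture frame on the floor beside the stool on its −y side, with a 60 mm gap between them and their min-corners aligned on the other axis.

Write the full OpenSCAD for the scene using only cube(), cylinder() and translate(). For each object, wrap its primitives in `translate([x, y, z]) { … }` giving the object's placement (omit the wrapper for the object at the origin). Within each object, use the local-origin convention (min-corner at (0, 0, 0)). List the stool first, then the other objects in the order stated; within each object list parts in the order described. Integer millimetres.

translate([0, 0, 401]) cube([257, 261, 33]);
cube([28, 28, 401]);
translate([229, 0, 0]) cube([28, 28, 401]);
translate([0, 233, 0]) cube([28, 28, 401]);
translate([229, 233, 0]) cube([28, 28, 401]);
translate([0, -80, 0]) {
  cube([71, 20, 848]);
  translate([491, 0, 0]) cube([71, 20, 848]);
  translate([71, 0, 0]) cube([420, 20, 71]);
  translate([71, 0, 777]) cube([420, 20, 71]);
}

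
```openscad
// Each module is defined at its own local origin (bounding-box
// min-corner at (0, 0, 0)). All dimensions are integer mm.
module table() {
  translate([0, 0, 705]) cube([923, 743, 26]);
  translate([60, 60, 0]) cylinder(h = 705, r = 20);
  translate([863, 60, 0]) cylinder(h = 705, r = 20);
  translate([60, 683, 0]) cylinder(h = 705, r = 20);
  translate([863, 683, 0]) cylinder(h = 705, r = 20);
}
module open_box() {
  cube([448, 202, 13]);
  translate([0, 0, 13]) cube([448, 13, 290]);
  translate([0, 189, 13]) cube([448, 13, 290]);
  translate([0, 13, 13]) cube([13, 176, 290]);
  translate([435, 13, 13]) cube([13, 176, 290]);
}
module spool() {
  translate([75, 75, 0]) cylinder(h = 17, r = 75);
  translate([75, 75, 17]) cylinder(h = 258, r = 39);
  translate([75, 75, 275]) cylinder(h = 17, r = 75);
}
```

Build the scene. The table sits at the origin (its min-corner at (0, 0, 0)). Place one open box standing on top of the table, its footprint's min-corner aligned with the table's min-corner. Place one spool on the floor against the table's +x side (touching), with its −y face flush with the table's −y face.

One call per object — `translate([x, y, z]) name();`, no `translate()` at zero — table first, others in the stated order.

table();
translate([0, 0, 731]) open_box();
translate([923, 0, 0]) spool();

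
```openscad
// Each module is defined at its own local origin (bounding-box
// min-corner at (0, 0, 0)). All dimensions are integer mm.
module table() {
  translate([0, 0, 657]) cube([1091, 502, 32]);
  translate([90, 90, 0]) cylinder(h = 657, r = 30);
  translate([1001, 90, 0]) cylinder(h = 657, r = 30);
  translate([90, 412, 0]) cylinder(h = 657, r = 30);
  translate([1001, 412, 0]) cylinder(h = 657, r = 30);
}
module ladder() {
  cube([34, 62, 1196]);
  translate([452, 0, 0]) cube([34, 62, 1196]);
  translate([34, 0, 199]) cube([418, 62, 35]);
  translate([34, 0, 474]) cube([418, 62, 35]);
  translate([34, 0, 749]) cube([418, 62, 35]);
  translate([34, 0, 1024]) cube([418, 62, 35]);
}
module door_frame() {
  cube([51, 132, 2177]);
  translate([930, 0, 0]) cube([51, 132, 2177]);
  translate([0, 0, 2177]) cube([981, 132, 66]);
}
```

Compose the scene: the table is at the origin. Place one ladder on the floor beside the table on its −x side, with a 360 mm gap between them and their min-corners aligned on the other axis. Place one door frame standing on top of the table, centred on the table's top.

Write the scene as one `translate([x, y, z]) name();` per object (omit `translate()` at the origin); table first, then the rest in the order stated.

table();
translate([-846, 0, 0]) ladder();
translate([55, 185, 689]) door_frame();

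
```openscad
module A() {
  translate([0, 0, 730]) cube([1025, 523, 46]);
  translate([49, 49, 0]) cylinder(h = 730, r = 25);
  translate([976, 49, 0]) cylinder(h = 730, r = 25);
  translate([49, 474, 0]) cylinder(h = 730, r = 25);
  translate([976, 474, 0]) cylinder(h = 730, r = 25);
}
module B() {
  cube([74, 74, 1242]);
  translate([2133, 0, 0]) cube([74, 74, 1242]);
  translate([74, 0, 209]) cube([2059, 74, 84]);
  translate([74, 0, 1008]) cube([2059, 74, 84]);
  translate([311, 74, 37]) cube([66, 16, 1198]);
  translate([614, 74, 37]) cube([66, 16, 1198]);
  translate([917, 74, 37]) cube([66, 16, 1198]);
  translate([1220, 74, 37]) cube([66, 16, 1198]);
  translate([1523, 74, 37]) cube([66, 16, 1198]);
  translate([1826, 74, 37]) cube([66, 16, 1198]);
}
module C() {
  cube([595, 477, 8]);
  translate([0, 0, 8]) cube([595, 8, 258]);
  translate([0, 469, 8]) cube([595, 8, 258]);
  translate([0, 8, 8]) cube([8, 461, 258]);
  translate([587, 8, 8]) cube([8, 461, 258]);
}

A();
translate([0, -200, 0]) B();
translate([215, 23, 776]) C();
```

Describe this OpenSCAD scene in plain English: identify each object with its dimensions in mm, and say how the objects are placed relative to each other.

A is a rectangular dining table. The top is 1025×523×46 mm with its upper surface at z = 776 mm. It stands on four round legs of 50 mm diameter, each leg's bounding box inset 24 mm from the nearest pair of top edges, running from the floor to the underside of the top.

B is a fence section. Two 74×74 mm posts, 1242 mm tall, stand on the floor with a clear span of 2059 mm between their inner faces. Two horizontal rails of 74×84 mm section span the gap between the posts with their undersides at z = 209 mm and z = 1008 mm, flush with the posts' −y face. 6 pickets, each 66 mm wide, 16 mm thick and 1198 mm tall, are fixed to the +y face of the rails with their bottoms at z = 37 mm, evenly spaced across the span with equal gaps (rounded down to the nearest mm) at the −x end and between each pair — any rounding remainder accumulates at the +x end.

C is an open storage box with external size 595×477×266 mm and wall thickness 8 mm (the base is also 8 mm thick). The base covers the whole footprint; the four walls stand on the base, with the y-facing walls full-width and the x-facing walls fitting between their inner faces.

The fence section is on the floor beside the table on its −y side. The open box is on top of the table, centred.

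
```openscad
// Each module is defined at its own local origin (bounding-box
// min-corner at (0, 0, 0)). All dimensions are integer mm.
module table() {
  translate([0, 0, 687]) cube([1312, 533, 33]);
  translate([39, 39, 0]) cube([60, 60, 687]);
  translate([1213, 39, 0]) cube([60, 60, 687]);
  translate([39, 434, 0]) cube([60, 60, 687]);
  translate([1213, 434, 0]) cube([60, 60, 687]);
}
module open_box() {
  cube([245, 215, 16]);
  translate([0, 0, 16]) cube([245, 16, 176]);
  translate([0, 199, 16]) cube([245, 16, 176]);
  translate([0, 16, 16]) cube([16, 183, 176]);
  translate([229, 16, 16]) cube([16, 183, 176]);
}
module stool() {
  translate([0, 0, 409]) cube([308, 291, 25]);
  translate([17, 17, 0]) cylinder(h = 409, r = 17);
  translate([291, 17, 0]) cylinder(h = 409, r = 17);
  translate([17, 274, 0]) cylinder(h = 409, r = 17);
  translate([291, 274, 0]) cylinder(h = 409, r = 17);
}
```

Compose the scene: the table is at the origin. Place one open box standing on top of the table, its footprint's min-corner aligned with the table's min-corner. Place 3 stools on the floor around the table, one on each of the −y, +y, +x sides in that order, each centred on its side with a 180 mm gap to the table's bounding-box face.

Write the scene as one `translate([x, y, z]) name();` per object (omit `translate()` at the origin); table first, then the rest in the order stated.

table();
translate([0, 0, 720]) open_box();
translate([502, -471, 0]) stool();
translate([502, 713, 0]) stool();
translate([1492, 121, 0]) stool();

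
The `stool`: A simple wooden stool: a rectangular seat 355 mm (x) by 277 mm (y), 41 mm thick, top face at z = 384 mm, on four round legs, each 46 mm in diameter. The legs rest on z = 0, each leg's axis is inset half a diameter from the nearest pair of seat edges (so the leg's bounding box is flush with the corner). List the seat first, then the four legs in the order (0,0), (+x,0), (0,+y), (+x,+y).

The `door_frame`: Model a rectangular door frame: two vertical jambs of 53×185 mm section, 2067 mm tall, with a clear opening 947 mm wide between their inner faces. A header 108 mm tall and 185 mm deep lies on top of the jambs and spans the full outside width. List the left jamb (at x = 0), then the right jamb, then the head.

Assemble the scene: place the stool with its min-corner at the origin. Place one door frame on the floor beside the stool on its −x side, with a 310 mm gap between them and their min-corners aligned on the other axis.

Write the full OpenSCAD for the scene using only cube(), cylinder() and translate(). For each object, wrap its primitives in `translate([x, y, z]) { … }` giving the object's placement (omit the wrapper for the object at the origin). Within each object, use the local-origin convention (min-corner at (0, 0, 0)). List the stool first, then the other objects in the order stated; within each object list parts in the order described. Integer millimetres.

translate([0, 0, 343]) cube([355, 277, 41]);
translate([23, 23, 0]) cylinder(h = 343, r = 23);
translate([332, 23, 0]) cylinder(h = 343, r = 23);
translate([23, 254, 0]) cylinder(h = 343, r = 23);
translate([332, 254, 0]) cylinder(h = 343, r = 23);
translate([-1363, 0, 0]) {
  cube([53, 185, 2067]);
  translate([1000, 0, 0]) cube([53, 185, 2067]);
  translate([0, 0, 2067]) cube([1053, 185, 108]);
}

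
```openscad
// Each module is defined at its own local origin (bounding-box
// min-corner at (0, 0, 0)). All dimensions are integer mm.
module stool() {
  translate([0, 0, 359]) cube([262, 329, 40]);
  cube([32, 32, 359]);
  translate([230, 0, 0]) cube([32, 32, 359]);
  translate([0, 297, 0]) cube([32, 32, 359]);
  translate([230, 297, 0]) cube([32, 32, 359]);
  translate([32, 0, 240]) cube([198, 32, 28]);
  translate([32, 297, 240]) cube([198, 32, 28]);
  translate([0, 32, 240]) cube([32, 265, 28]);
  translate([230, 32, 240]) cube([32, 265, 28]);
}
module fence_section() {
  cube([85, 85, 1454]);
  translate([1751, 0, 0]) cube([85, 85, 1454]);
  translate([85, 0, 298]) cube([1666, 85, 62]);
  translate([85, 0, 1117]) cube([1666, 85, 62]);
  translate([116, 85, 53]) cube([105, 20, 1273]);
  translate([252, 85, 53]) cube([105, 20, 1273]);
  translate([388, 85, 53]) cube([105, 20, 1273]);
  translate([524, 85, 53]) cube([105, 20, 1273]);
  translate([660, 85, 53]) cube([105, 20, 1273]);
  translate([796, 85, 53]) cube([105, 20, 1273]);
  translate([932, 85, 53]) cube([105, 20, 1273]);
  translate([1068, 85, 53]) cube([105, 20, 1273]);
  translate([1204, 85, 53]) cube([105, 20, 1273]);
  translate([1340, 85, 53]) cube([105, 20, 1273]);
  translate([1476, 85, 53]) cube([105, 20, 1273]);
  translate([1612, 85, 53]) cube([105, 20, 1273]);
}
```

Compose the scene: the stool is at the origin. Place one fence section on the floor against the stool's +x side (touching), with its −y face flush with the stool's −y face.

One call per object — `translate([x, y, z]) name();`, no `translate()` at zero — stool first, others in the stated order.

stool();
translate([262, 0, 0]) fence_section();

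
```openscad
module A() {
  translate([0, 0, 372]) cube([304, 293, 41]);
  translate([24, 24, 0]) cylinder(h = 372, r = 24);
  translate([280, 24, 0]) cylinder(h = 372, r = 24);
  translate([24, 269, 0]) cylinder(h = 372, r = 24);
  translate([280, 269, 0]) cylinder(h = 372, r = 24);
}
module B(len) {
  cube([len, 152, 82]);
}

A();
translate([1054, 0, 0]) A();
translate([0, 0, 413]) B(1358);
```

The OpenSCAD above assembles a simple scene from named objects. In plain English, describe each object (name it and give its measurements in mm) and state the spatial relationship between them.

A is a simple wooden stool: a rectangular seat 304 mm (x) by 293 mm (y), 41 mm thick, top face at z = 413 mm, on four round legs, each 48 mm in diameter. The legs rest on z = 0, each leg's axis is inset half a diameter from the nearest pair of seat edges (so the leg's bounding box is flush with the corner).

B is a rectangular beam 1358 mm long (x), 152 mm deep (y), 82 mm thick (z).

The beam spans the tops of two stools placed 750 mm apart, resting at z = 413 mm.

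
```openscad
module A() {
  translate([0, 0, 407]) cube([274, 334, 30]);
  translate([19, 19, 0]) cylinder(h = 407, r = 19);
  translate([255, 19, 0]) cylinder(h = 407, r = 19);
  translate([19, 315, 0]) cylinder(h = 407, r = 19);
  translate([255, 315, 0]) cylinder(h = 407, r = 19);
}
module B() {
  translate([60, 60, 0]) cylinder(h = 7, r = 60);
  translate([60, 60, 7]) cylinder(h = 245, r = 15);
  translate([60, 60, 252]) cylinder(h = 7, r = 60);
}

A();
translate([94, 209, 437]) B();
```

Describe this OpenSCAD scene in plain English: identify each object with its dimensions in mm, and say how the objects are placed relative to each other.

A is a simple wooden stool: a rectangular seat 274 mm (x) by 334 mm (y), 30 mm thick, top face at z = 437 mm, on four round legs, each 38 mm in diameter. The legs rest on z = 0, each leg's axis is inset half a diameter from the nearest pair of seat edges (so the leg's bounding box is flush with the corner).

B is a spool: two coaxial disc flanges of radius 60 mm and thickness 7 mm, joined by a core cylinder of radius 15 mm and height 245 mm. The lower flange rests on z = 0 and the three cylinders share a vertical axis.

The spool is on top of the stool.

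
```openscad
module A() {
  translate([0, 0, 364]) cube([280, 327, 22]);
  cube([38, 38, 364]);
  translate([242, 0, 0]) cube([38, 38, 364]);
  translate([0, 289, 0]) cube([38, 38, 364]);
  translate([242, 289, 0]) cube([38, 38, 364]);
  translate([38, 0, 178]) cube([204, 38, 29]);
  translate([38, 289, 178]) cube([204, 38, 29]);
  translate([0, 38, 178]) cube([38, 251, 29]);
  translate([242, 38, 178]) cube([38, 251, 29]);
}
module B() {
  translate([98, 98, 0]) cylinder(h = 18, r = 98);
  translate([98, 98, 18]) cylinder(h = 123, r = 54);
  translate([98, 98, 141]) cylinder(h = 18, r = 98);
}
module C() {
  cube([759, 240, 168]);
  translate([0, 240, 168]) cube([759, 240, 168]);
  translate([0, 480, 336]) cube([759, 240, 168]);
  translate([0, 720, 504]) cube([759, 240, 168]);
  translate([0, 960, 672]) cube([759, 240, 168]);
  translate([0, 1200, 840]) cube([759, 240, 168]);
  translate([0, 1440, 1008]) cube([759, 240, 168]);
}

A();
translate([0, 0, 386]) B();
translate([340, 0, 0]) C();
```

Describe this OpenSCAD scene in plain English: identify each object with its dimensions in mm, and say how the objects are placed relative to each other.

A is a four-legged stool. The seat is 280×327 mm, 22 mm thick, top at z = 386 mm. It stands on four square legs, each 38×38 mm in cross-section, from z = 0 to the seat underside, each flush with a corner of the seat. Four stretchers, 38 mm wide and 29 mm tall, connect adjacent legs with their undersides at z = 178 mm, each running between the inner faces of the legs it joins and aligned with the legs' outer faces on the other axis.

B is a spool: two coaxial disc flanges of radius 98 mm and thickness 18 mm, joined by a core cylinder of radius 54 mm and height 123 mm. The lower flange rests on z = 0 and the three cylinders share a vertical axis.

C is a run of 7 identical solid stair steps. Each tread is 759×240 mm and each step block is 168 mm high. Step 1 rests on the floor; step k is offset from step 1 by (k−1)×240 mm in y and (k−1)×168 mm in z.

The spool is on top of the stool. The staircase is on the floor beside the stool on its +x side.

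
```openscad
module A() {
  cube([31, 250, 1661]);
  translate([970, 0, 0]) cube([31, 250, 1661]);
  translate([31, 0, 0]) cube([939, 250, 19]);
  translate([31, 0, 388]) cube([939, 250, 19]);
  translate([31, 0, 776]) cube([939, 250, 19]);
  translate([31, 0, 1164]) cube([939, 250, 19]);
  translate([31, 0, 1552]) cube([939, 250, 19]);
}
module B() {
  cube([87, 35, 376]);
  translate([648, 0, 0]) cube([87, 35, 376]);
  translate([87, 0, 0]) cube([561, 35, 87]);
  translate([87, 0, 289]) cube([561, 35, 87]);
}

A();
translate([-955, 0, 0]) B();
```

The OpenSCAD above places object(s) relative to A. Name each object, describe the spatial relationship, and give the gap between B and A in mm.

A is a bookshelf. B is a picture frame. The picture frame is on the floor beside the bookshelf on its −x side. The gap between the picture frame and the bookshelf is 220 mm.

The picture frame's nearest face is 220 mm from the bookshelf's −x face.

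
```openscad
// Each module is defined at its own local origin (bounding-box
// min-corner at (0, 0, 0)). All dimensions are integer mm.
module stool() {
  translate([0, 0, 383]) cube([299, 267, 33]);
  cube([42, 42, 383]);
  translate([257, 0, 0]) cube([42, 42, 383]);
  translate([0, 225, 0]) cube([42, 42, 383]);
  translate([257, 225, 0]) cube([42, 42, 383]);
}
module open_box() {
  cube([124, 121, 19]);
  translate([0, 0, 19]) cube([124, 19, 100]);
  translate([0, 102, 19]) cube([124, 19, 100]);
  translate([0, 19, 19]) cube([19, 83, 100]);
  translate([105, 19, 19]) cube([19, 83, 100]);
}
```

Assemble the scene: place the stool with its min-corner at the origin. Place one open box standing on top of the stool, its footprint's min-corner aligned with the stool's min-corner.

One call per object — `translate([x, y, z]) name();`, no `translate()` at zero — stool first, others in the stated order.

stool();
translate([0, 0, 416]) open_box();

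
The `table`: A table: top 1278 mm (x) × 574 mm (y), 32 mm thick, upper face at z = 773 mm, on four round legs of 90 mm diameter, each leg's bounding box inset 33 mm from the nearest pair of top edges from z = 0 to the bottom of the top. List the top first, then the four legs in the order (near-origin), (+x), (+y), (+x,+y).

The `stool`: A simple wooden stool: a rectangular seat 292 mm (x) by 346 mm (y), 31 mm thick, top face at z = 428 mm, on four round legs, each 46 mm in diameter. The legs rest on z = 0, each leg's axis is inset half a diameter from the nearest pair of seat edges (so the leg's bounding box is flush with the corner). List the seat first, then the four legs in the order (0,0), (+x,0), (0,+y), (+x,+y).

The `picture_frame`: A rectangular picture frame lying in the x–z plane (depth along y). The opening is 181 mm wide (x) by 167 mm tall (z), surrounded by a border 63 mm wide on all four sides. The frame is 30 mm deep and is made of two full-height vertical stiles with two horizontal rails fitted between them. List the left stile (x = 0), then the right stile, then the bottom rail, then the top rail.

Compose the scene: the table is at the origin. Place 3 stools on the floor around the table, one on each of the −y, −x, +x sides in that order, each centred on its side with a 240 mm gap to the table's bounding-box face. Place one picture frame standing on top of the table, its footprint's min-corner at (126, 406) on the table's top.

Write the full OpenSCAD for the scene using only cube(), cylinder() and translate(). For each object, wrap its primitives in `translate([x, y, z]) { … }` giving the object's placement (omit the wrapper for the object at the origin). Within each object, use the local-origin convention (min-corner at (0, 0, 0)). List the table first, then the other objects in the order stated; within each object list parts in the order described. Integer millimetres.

translate([0, 0, 741]) cube([1278, 574, 32]);
translate([78, 78, 0]) cylinder(h = 741, r = 45);
translate([1200, 78, 0]) cylinder(h = 741, r = 45);
translate([78, 496, 0]) cylinder(h = 741, r = 45);
translate([1200, 496, 0]) cylinder(h = 741, r = 45);
translate([493, -586, 0]) {
  translate([0, 0, 397]) cube([292, 346, 31]);
  translate([23, 23, 0]) cylinder(h = 397, r = 23);
  translate([269, 23, 0]) cylinder(h = 397, r = 23);
  translate([23, 323, 0]) cylinder(h = 397, r = 23);
  translate([269, 323, 0]) cylinder(h = 397, r = 23);
}
translate([-532, 114, 0]) {
  translate([0, 0, 397]) cube([292, 346, 31]);
  translate([23, 23, 0]) cylinder(h = 397, r = 23);
  translate([269, 23, 0]) cylinder(h = 397, r = 23);
  translate([23, 323, 0]) cylinder(h = 397, r = 23);
  translate([269, 323, 0]) cylinder(h = 397, r = 23);
}
translate([1518, 114, 0]) {
  translate([0, 0, 397]) cube([292, 346, 31]);
  translate([23, 23, 0]) cylinder(h = 397, r = 23);
  translate([269, 23, 0]) cylinder(h = 397, r = 23);
  translate([23, 323, 0]) cylinder(h = 397, r = 23);
  translate([269, 323, 0]) cylinder(h = 397, r = 23);
}
translate([126, 406, 773]) {
  cube([63, 30, 293]);
  translate([244, 0, 0]) cube([63, 30, 293]);
  translate([63, 0, 0]) cube([181, 30, 63]);
  translate([63, 0, 230]) cube([181, 30, 63]);
}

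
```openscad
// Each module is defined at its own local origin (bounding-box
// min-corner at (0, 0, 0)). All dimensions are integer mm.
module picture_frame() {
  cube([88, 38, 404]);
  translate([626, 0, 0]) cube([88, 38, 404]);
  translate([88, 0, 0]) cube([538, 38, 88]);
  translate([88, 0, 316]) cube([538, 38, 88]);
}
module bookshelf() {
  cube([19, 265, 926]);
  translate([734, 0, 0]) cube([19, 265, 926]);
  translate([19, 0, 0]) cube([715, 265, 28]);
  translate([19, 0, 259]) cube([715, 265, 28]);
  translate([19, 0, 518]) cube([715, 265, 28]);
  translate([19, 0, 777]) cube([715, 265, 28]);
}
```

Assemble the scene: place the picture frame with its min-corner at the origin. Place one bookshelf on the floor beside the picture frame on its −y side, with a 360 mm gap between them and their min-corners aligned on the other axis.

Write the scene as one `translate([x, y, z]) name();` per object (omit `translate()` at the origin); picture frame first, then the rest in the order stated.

picture_frame();
translate([0, -625, 0]) bookshelf();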